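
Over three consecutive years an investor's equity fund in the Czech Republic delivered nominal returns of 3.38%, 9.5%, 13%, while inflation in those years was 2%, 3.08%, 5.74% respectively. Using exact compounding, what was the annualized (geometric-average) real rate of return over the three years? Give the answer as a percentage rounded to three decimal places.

4.786%

Compound the nominal returns: 1.0338 × 1.0950 × 1.1300 = 1.27917243.
Compound inflation: 1.0200 × 1.0308 × 1.0574 = 1.11176728.
Deflate: 1.27917243 / 1.11176728 = 1.15057571.
Annualized real rate = 1.15057571^(1/3) − 1 = 4.7864% → 4.786%.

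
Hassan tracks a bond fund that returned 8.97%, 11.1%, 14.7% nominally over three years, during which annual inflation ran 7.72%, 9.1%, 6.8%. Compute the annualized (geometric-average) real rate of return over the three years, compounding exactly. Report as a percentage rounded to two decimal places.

3.43%

Compound the nominal returns: 1.0897 × 1.1110 × 1.1470 = 1.38862323.
Compound inflation: 1.0772 × 1.0910 × 1.0680 = 1.25514051.
Deflate: 1.38862323 / 1.25514051 = 1.10634883.
Annualized real rate = 1.10634883^(1/3) − 1 = 3.4262% → 3.43%.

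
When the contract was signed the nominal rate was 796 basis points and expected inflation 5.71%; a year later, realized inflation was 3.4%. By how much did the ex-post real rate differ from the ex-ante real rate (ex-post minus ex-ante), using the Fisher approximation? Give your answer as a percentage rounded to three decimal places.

Ex-ante: 7.96% − 5.71% = 2.250%
Ex-post: 7.96% − 3.4% = 4.560%
Difference (ex-post − ex-ante) = 2.3100% → 2.310%.

2.310%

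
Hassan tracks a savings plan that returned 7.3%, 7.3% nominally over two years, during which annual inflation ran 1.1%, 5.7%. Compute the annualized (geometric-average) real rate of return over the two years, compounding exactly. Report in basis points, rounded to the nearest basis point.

380 basis points

Compound the nominal returns: 1.0730 × 1.0730 = 1.15132900.
Compound inflation: 1.0110 × 1.0570 = 1.06862700.
Deflate: 1.15132900 / 1.06862700 = 1.07739090.
Annualized real rate = 1.07739090^(1/2) − 1 = 3.7974% → 380 basis points.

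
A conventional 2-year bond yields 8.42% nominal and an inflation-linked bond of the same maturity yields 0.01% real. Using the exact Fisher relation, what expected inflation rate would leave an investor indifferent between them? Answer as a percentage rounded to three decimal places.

8.409%

(1 + π) = (1 + i)/(1 + r) = 1.08420 / 1.00010 = 1.084092
Break-even inflation = 1.084092 − 1 → 8.409%.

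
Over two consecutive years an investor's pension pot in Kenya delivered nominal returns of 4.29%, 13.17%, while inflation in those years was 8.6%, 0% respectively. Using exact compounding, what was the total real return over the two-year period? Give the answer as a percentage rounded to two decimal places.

Nominal growth factor = 1.0429 × 1.1317 = 1.180250
Price-level growth factor = 1.0860 × 1.0000 = 1.086000
Real growth factor = 1.180250 / 1.086000 = 1.086786
Total real return = 1.086786 − 1 → 8.68%.

8.68%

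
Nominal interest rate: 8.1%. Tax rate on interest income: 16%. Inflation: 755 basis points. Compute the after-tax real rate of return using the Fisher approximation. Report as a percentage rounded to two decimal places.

-0.75%

After-tax nominal return = 8.1% × (1 − 0.16) = 6.8040%.
r ≈ 6.8040% − 7.55% → -0.75%.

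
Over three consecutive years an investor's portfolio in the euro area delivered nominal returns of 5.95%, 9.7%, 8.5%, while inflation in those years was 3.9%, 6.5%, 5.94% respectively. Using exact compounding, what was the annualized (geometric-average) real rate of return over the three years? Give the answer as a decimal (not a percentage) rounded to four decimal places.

Nominal growth factor = 1.0595 × 1.0970 × 1.0850 = 1.26106458
Price-level growth factor = 1.0390 × 1.0650 × 1.0594 = 1.17226318
Real growth factor = 1.26106458 / 1.17226318 = 1.07575210
Annualized real rate = 1.07575210^(1/3) − 1 = 2.4639% → 0.0246.

0.0246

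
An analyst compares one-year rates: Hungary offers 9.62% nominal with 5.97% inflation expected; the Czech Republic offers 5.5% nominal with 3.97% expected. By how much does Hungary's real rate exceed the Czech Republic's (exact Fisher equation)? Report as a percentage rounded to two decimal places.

1.97%

Hungary: (1 + 0.0962)/(1 + 0.0597) − 1 = 3.4444%
The Czech Republic: (1 + 0.0550)/(1 + 0.0397) − 1 = 1.4716%
Differential = 3.4444% − 1.4716% = 1.9728% → 1.97%.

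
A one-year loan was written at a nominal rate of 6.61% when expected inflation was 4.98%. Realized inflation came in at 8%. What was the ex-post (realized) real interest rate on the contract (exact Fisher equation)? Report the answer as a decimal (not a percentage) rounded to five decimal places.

Ex-post: (1 + 0.0661)/(1 + 0.0800) − 1 = -1.2870%
So the realized real rate is -0.01287.

-0.01287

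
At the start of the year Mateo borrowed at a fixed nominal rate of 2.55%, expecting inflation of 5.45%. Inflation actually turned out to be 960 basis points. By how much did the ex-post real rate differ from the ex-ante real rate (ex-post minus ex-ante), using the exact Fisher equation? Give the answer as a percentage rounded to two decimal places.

Ex-ante: (1 + 0.0255)/(1 + 0.0545) − 1 = -2.7501%
Ex-post: (1 + 0.0255)/(1 + 0.0960) − 1 = -6.4325%
Difference (ex-post − ex-ante) = -3.6824% → -3.68%.

-3.68%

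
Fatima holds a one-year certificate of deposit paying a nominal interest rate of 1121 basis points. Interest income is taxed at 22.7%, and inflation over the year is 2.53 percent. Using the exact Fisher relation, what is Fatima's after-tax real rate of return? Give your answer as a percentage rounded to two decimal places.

5.98%

After-tax nominal return = 11.21% × (1 − 0.227) = 8.66533%.
1 + r = 1.0866533 / 1.02530 = 1.059839
After-tax real rate = 1.059839 − 1 → 5.98%.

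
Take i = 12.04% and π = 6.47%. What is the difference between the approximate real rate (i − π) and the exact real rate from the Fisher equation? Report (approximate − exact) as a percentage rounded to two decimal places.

Approximate: r ≈ 12.040% − 6.470% = 5.5700%
Exact: (1 + 0.1204)/(1 + 0.0647) − 1 = 5.2315%
Error = 5.5700% − 5.2315% = 0.3385% → 0.34%.

0.34%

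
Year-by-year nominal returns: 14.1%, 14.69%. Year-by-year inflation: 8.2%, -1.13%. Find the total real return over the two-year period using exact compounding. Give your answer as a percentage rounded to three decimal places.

22.326%

Compound the nominal returns: 1.1410 × 1.1469 = 1.308613.
Compound inflation: 1.0820 × 0.9887 = 1.069773.
Deflate: 1.308613 / 1.069773 = 1.223262.
Total real return = 1.223262 − 1 → 22.326%.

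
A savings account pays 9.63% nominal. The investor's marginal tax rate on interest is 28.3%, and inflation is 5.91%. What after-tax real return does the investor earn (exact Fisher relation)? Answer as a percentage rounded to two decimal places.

0.94%

After-tax nominal return = 9.63% × (1 − 0.283) = 6.90471%.
1 + r = 1.0690471 / 1.05910 = 1.009392
After-tax real rate = 1.009392 − 1 → 0.94%.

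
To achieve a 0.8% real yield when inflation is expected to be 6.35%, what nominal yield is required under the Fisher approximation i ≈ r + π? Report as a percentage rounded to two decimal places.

7.15%

i ≈ r + π = 0.8% + 6.35% = 7.15%.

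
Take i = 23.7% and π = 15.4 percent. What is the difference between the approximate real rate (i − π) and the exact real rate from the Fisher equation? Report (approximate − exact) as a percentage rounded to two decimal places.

Approximate: r ≈ 23.700% − 15.400% = 8.3000%
Exact: (1 + 0.2370)/(1 + 0.1540) − 1 = 7.1924%
Error = 8.3000% − 7.1924% = 1.1076% → 1.11%.

1.11%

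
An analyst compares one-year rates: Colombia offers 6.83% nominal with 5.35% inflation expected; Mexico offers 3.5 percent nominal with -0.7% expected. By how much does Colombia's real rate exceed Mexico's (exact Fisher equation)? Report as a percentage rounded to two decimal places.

Colombia: (1 + 0.0683)/(1 + 0.0535) − 1 = 1.4048%
Mexico: (1 + 0.0350)/(1 − 0.0070) − 1 = 4.2296%
Differential = 1.4048% − 4.2296% = -2.8248% → -2.82%.

-2.82%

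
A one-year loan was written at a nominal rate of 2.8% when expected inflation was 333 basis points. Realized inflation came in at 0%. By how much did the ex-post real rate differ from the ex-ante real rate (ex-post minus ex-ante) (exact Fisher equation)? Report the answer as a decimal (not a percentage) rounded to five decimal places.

0.03313

Ex-ante: (1 + 0.0280)/(1 + 0.0333) − 1 = -0.5129%
Ex-post: (1 + 0.0280)/(1 + 0.0000) − 1 = 2.8000%
Difference (ex-post − ex-ante) = 3.3129% → 0.03313.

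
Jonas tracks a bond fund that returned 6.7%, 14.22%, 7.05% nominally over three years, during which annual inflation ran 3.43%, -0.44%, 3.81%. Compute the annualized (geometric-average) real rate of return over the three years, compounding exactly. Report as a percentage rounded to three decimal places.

Compound the nominal returns: 1.0670 × 1.1422 × 1.0705 = 1.30464768.
Compound inflation: 1.0343 × 0.9956 × 1.0381 = 1.06898252.
Deflate: 1.30464768 / 1.06898252 = 1.22045745.
Annualized real rate = 1.22045745^(1/3) − 1 = 6.8663% → 6.866%.

6.866%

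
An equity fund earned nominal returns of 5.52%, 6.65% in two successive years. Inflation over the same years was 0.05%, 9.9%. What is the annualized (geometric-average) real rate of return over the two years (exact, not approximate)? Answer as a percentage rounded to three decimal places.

1.167%

Compound the nominal returns: 1.0552 × 1.0665 = 1.12537080.
Compound inflation: 1.0005 × 1.0990 = 1.09954950.
Deflate: 1.12537080 / 1.09954950 = 1.02348353.
Annualized real rate = 1.02348353^(1/2) − 1 = 1.1674% → 1.167%.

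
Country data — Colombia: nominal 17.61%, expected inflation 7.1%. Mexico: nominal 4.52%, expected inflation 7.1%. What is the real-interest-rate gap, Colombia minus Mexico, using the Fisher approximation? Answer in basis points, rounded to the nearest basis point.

1309 basis points

Colombia: 17.61% − 7.1% = 10.510%
Mexico: 4.52% − 7.1% = -2.580%
Differential = 13.090% → 1309 basis points.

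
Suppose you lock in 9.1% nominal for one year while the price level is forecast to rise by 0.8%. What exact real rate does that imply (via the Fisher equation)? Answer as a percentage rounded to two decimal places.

By the Fisher equation, 1 + r = (1 + i)/(1 + π).
1 + r = 1.09100 / 1.00800 = 1.082341
r = 1.082341 − 1 = 8.2341%, i.e. 8.23%.

8.23%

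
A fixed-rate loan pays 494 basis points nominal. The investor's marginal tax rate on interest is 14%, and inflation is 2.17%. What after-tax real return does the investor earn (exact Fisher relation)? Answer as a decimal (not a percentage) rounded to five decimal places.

0.02034

After-tax nominal return = 4.94% × (1 − 0.14) = 4.2484%.
1 + r = 1.042484 / 1.02170 = 1.020343
After-tax real rate = 1.020343 − 1 → 0.02034.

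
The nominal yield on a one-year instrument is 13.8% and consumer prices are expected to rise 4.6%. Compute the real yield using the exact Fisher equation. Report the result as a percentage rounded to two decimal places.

8.80%

By the Fisher relation, 1 + r = (1 + i)/(1 + π).
1 + r = 1.13800 / 1.04600 = 1.087954
r = 1.087954 − 1 = 8.7954%, i.e. 8.80%.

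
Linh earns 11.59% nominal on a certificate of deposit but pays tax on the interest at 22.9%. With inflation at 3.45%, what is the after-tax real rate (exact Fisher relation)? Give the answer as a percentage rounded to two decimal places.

After-tax nominal return = 11.59% × (1 − 0.229) = 8.93589%.
1 + r = 1.0893589 / 1.03450 = 1.053029
After-tax real rate = 1.053029 − 1 → 5.30%.

5.30%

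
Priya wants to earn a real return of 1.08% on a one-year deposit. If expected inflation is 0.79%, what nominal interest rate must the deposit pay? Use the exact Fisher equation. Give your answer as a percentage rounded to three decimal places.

1.879%

(1 + i) = (1 + r)(1 + π) = 1.01080 × 1.00790 = 1.01878532
i = 1.01878532 − 1, so the required nominal rate is 1.879%.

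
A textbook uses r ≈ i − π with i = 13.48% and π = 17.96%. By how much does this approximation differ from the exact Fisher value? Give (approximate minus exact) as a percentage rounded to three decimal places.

Approximate: r ≈ 13.480% − 17.960% = -4.4800%
Exact: (1 + 0.1348)/(1 + 0.1796) − 1 = -3.7979%
Error = -4.4800% − (-3.7979%) = -0.6821% → -0.682%.

-0.682%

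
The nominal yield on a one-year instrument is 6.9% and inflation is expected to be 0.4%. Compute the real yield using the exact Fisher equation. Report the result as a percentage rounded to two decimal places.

6.47%

1 + r = 1.06900 / 1.00400 = 1.064741
r = 1.064741 − 1 = 6.4741%, i.e. 6.47%.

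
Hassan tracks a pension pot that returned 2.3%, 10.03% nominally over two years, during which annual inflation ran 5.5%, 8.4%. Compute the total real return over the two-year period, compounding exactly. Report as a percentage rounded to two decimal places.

Compound the nominal returns: 1.0230 × 1.1003 = 1.125607.
Compound inflation: 1.0550 × 1.0840 = 1.143620.
Deflate: 1.125607 / 1.143620 = 0.984249.
Total real return = 0.984249 − 1 → -1.58%.

-1.58%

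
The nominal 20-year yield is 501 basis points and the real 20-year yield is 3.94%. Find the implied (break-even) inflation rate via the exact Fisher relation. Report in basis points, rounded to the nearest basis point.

(1 + π) = (1 + i)/(1 + r) = 1.05010 / 1.03940 = 1.010294
Break-even inflation = 1.010294 − 1 → 103 basis points.

103 basis points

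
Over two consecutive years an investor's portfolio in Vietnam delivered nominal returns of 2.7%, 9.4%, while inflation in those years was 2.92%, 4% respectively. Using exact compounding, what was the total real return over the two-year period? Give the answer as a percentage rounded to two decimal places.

4.97%

Compound the nominal returns: 1.0270 × 1.0940 = 1.123538.
Compound inflation: 1.0292 × 1.0400 = 1.070368.
Deflate: 1.123538 / 1.070368 = 1.049675.
Total real return = 1.049675 − 1 → 4.97%.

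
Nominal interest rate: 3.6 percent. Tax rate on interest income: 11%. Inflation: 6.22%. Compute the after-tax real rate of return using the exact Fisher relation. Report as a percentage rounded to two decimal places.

After-tax nominal return = 3.6% × (1 − 0.11) = 3.2040%.
1 + r = 1.03204 / 1.06220 = 0.971606
After-tax real rate = 0.971606 − 1 → -2.84%.

-2.84%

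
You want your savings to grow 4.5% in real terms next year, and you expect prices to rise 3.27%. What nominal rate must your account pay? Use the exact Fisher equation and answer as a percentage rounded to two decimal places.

7.92%

(1 + i) = (1 + r)(1 + π) = 1.04500 × 1.03270 = 1.0791715
i = 1.0791715 − 1, so the required nominal rate is 7.92%.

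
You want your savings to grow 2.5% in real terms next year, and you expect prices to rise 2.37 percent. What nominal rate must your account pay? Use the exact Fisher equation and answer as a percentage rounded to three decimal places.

(1 + i) = (1 + r)(1 + π) = 1.02500 × 1.02370 = 1.0492925
i = 1.0492925 − 1, so the required nominal rate is 4.929%.

4.929%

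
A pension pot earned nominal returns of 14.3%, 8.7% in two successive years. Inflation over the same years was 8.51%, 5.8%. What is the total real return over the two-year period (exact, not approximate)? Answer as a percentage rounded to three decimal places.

8.223%

Nominal growth factor = 1.1430 × 1.0870 = 1.242441
Price-level growth factor = 1.0851 × 1.0580 = 1.148036
Real growth factor = 1.242441 / 1.148036 = 1.082232
Total real return = 1.082232 − 1 → 8.223%.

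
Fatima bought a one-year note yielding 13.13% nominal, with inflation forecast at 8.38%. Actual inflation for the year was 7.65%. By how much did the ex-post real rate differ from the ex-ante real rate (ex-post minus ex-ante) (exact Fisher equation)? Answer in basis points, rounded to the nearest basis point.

71 basis points

Ex-ante: (1 + 0.1313)/(1 + 0.0838) − 1 = 4.3827%
Ex-post: (1 + 0.1313)/(1 + 0.0765) − 1 = 5.0906%
Difference (ex-post − ex-ante) = 0.7078% → 71 basis points.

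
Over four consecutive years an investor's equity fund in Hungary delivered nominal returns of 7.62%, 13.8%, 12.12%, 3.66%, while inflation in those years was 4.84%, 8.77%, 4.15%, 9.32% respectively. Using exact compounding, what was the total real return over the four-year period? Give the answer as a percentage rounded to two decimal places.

9.63%

Compound the nominal returns: 1.0762 × 1.1380 × 1.1212 × 1.0366 = 1.423408.
Compound inflation: 1.0484 × 1.0877 × 1.0415 × 1.0932 = 1.298360.
Deflate: 1.423408 / 1.298360 = 1.096313.
Total real return = 1.096313 − 1 → 9.63%.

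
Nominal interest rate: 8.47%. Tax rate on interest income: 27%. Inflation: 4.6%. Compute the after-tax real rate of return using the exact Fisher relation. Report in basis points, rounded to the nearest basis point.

After-tax nominal return = 8.47% × (1 − 0.27) = 6.1831%.
1 + r = 1.061831 / 1.04600 = 1.015135
After-tax real rate = 1.015135 − 1 → 151 basis points.

151 basis points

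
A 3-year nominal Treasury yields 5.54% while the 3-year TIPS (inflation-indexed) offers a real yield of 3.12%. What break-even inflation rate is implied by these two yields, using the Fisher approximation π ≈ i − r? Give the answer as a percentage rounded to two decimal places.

2.42%

π ≈ i − r = 5.54% − 3.12% → 2.42%.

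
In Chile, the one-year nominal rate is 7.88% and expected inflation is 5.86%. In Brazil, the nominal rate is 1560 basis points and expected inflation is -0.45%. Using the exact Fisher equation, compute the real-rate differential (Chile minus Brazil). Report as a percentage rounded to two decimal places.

-14.21%

Chile: (1 + 0.0788)/(1 + 0.0586) − 1 = 1.9082%
Brazil: (1 + 0.1560)/(1 − 0.0045) − 1 = 16.1226%
Differential = 1.9082% − 16.1226% = -14.2144% → -14.21%.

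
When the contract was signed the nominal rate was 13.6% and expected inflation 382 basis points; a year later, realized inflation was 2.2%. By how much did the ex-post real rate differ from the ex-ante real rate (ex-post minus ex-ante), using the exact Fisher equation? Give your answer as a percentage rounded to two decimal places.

1.73%

Ex-ante: (1 + 0.1360)/(1 + 0.0382) − 1 = 9.4202%
Ex-post: (1 + 0.1360)/(1 + 0.0220) − 1 = 11.1546%
Difference (ex-post − ex-ante) = 1.7344% → 1.73%.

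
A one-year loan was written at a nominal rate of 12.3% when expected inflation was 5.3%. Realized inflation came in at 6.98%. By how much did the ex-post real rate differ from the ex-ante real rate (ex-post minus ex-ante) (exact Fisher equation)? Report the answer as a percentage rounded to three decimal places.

Ex-ante: (1 + 0.1230)/(1 + 0.0530) − 1 = 6.6477%
Ex-post: (1 + 0.1230)/(1 + 0.0698) − 1 = 4.9729%
Difference (ex-post − ex-ante) = -1.6748% → -1.675%.

-1.675%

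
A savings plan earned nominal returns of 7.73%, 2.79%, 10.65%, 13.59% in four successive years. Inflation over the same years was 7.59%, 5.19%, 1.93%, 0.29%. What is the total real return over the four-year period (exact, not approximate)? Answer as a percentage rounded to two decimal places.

Nominal growth factor = 1.0773 × 1.0279 × 1.1065 × 1.1359 = 1.391807
Price-level growth factor = 1.0759 × 1.0519 × 1.0193 × 1.0029 = 1.156927
Real growth factor = 1.391807 / 1.156927 = 1.203020
Total real return = 1.203020 − 1 → 20.30%.

20.30%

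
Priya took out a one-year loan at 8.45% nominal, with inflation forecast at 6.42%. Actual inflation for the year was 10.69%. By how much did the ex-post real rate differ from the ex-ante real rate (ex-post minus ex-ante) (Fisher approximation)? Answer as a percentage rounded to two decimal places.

-4.27%

Ex-ante: 8.45% − 6.42% = 2.030%
Ex-post: 8.45% − 10.69% = -2.240%
Difference (ex-post − ex-ante) = -4.2700% → -4.27%.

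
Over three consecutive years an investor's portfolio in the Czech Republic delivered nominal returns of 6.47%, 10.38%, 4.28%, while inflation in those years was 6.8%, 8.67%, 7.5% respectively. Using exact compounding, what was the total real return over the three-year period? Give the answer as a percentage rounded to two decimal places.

-1.77%

Nominal growth factor = 1.0647 × 1.1038 × 1.0428 = 1.225515
Price-level growth factor = 1.0680 × 1.0867 × 1.0750 = 1.247640
Real growth factor = 1.225515 / 1.247640 = 0.982266
Total real return = 0.982266 − 1 → -1.77%.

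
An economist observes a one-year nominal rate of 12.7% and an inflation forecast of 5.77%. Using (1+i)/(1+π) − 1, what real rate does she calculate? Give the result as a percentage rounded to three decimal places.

6.552%

By the Fisher identity, 1 + r = (1 + i)/(1 + π).
1 + r = 1.12700 / 1.05770 = 1.065520
r = 1.065520 − 1 = 6.5520%, i.e. 6.552%.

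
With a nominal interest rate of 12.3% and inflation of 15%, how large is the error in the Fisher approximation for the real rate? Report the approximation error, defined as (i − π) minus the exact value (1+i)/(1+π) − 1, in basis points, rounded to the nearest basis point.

Approximate: r ≈ 12.300% − 15.000% = -2.7000%
Exact: (1 + 0.1230)/(1 + 0.1500) − 1 = -2.3478%
Error = -2.7000% − (-2.3478%) = -0.3522% → -35 basis points.

-35 basis points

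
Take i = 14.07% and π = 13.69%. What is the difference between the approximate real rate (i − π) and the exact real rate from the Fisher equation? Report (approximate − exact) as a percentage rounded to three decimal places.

Approximate: r ≈ 14.070% − 13.690% = 0.3800%
Exact: (1 + 0.1407)/(1 + 0.1369) − 1 = 0.3342%
Error = 0.3800% − 0.3342% = 0.0458% → 0.046%.

0.046%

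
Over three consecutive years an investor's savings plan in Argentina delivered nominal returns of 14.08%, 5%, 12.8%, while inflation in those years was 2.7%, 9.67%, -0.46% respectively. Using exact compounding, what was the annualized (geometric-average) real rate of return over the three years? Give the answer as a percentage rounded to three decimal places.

Compound the nominal returns: 1.1408 × 1.0500 × 1.1280 = 1.351163520.
Compound inflation: 1.0270 × 1.0967 × 0.9954 = 1.121129870.
Deflate: 1.351163520 / 1.121129870 = 1.205180199.
Annualized real rate = 1.205180199^(1/3) − 1 = 6.41855% → 6.419%.

6.419%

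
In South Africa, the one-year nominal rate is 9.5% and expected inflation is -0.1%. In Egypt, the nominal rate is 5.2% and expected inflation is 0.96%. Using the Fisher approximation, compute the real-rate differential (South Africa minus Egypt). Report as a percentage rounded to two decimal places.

5.36%

South Africa: 9.5% − (-0.1%) = 9.600%
Egypt: 5.2% − 0.96% = 4.240%
Differential = 5.360% → 5.36%.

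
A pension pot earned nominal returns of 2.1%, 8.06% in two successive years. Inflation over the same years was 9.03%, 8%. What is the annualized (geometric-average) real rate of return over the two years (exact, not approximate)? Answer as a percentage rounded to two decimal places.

-3.20%

Nominal growth factor = 1.0210 × 1.0806 = 1.10329260
Price-level growth factor = 1.0903 × 1.0800 = 1.17752400
Real growth factor = 1.10329260 / 1.17752400 = 0.93695976
Annualized real rate = 0.93695976^(1/2) − 1 = -3.2033% → -3.20%.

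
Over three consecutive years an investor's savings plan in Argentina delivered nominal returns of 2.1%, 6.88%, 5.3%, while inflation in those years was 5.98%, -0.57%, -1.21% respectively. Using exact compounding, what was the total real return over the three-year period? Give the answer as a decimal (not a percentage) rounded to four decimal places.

0.1038

Nominal growth factor = 1.0210 × 1.0688 × 1.0530 = 1.149081
Price-level growth factor = 1.0598 × 0.9943 × 0.9879 = 1.041009
Real growth factor = 1.149081 / 1.041009 = 1.103815
Total real return = 1.103815 − 1 → 0.1038.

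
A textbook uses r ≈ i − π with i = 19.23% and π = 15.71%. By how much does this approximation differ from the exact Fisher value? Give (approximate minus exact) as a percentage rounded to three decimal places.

0.478%

Approximate: r ≈ 19.230% − 15.710% = 3.5200%
Exact: (1 + 0.1923)/(1 + 0.1571) − 1 = 3.0421%
Error = 3.5200% − 3.0421% = 0.4779% → 0.478%.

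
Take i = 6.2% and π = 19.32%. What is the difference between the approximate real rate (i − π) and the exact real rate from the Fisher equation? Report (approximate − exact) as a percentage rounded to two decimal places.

-2.12%

Approximate: r ≈ 6.200% − 19.320% = -13.1200%
Exact: (1 + 0.0620)/(1 + 0.1932) − 1 = -10.9956%
Error = -13.1200% − (-10.9956%) = -2.1244% → -2.12%.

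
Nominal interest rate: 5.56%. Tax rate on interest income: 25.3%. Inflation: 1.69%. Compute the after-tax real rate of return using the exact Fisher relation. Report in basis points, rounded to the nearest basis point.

242 basis points

After-tax nominal return = 5.56% × (1 − 0.253) = 4.15332%.
1 + r = 1.0415332 / 1.01690 = 1.024224
After-tax real rate = 1.024224 − 1 → 242 basis points.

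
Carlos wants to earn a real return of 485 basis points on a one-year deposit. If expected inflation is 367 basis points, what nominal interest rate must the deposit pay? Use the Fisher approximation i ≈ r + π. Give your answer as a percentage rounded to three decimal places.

8.520%

i ≈ r + π = 4.85% + 3.67% = 8.520%.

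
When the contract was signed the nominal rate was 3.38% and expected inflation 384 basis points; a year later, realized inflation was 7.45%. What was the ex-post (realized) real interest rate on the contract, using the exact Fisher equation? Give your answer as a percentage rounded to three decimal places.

-3.788%

Ex-post: (1 + 0.0338)/(1 + 0.0745) − 1 = -3.7878%
So the realized real rate is -3.788%.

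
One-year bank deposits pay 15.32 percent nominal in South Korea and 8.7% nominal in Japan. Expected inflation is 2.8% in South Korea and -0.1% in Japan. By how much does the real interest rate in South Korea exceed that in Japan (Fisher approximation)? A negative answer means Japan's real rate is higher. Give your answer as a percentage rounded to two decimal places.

South Korea: 15.32% − 2.8% = 12.520%
Japan: 8.7% − (-0.1%) = 8.800%
Differential = 3.720% → 3.72%.

3.72%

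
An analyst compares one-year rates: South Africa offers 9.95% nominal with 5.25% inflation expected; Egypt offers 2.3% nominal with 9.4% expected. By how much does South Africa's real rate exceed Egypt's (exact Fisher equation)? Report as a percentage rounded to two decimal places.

South Africa: (1 + 0.0995)/(1 + 0.0525) − 1 = 4.4656%
Egypt: (1 + 0.0230)/(1 + 0.0940) − 1 = -6.4899%
Differential = 4.4656% − (-6.4899%) = 10.9555% → 10.96%.

10.96%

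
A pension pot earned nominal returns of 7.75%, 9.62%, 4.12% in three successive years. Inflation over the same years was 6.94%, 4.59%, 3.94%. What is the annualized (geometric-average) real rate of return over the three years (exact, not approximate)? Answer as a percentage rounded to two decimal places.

Nominal growth factor = 1.0775 × 1.0962 × 1.0412 = 1.22981911
Price-level growth factor = 1.0694 × 1.0459 × 1.0394 = 1.16255379
Real growth factor = 1.22981911 / 1.16255379 = 1.05785996
Annualized real rate = 1.05785996^(1/3) − 1 = 1.8926% → 1.89%.

1.89%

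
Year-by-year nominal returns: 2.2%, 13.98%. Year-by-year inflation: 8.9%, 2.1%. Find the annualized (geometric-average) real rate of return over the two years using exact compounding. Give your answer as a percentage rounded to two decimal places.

2.36%

Compound the nominal returns: 1.0220 × 1.1398 = 1.16487560.
Compound inflation: 1.0890 × 1.0210 = 1.11186900.
Deflate: 1.16487560 / 1.11186900 = 1.04767342.
Annualized real rate = 1.04767342^(1/2) − 1 = 2.3559% → 2.36%.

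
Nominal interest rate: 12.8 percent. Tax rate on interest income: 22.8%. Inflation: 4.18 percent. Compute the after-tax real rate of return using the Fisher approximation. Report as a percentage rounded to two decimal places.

5.70%

After-tax nominal return = 12.8% × (1 − 0.228) = 9.8816%.
r ≈ 9.8816% − 4.18% → 5.70%.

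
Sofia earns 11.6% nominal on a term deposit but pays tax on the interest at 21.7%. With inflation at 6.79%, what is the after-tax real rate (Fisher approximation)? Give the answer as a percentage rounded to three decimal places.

2.293%

After-tax nominal return = 11.6% × (1 − 0.217) = 9.0828%.
r ≈ 9.0828% − 6.79% → 2.293%.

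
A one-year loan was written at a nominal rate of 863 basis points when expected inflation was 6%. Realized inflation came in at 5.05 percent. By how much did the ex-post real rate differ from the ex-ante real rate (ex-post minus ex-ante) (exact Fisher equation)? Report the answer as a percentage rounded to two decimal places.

0.93%

Ex-ante: (1 + 0.0863)/(1 + 0.0600) − 1 = 2.4811%
Ex-post: (1 + 0.0863)/(1 + 0.0505) − 1 = 3.4079%
Difference (ex-post − ex-ante) = 0.9268% → 0.93%.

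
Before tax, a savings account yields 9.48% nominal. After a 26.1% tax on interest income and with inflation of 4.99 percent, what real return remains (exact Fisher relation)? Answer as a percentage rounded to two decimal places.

After-tax nominal return = 9.48% × (1 − 0.261) = 7.00572%.
1 + r = 1.0700572 / 1.04990 = 1.019199
After-tax real rate = 1.019199 − 1 → 1.92%.

1.92%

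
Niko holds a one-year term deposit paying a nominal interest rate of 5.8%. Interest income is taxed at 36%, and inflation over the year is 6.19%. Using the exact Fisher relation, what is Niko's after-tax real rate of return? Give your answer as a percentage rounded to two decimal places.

-2.33%

After-tax nominal return = 5.8% × (1 − 0.36) = 3.7120%.
1 + r = 1.03712 / 1.06190 = 0.976664
After-tax real rate = 0.976664 − 1 → -2.33%.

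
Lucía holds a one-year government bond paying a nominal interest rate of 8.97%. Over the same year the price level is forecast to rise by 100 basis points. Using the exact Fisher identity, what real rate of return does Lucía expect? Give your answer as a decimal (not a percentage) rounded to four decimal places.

By the Fisher identity, 1 + r = (1 + i)/(1 + π).
1 + r = 1.08970 / 1.01000 = 1.078911
r = 1.078911 − 1 = 7.8911%, i.e. 0.0789.

0.0789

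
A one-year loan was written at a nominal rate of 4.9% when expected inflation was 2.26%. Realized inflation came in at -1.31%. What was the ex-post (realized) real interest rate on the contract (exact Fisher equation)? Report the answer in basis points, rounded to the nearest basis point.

629 basis points

Ex-post: (1 + 0.0490)/(1 − 0.0131) − 1 = 6.2924%
So the realized real rate is 629 basis points.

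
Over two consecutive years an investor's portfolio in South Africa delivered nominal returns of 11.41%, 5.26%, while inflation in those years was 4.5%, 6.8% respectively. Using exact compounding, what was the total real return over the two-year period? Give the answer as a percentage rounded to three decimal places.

5.075%

Nominal growth factor = 1.1141 × 1.0526 = 1.172702
Price-level growth factor = 1.0450 × 1.0680 = 1.116060
Real growth factor = 1.172702 / 1.116060 = 1.050751
Total real return = 1.050751 − 1 → 5.075%.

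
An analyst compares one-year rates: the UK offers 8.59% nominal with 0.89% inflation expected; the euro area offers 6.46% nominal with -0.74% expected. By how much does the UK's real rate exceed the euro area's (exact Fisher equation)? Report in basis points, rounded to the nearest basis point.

38 basis points

The UK: (1 + 0.0859)/(1 + 0.0089) − 1 = 7.6321%
The euro area: (1 + 0.0646)/(1 − 0.0074) − 1 = 7.2537%
Differential = 7.6321% − 7.2537% = 0.3784% → 38 basis points.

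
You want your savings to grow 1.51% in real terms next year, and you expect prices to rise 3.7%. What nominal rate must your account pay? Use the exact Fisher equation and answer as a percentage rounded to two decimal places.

5.27%

(1 + i) = (1 + r)(1 + π) = 1.01510 × 1.03700 = 1.0526587
i = 1.0526587 − 1, so the required nominal rate is 5.27%.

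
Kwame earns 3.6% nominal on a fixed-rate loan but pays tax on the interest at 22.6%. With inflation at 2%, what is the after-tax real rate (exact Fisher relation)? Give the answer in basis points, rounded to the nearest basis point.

After-tax nominal return = 3.6% × (1 − 0.226) = 2.7864%.
1 + r = 1.027864 / 1.02000 = 1.007710
After-tax real rate = 1.007710 − 1 → 77 basis points.

77 basis points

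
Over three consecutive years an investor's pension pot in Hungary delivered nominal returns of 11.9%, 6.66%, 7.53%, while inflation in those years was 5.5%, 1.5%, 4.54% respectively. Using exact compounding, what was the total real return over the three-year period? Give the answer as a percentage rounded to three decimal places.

Nominal growth factor = 1.1190 × 1.0666 × 1.0753 = 1.283398
Price-level growth factor = 1.0550 × 1.0150 × 1.0454 = 1.119440
Real growth factor = 1.283398 / 1.119440 = 1.146464
Total real return = 1.146464 − 1 → 14.646%.

14.646%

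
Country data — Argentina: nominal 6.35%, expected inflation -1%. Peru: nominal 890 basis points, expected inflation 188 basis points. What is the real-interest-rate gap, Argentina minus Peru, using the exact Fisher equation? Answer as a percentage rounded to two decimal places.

Argentina: (1 + 0.0635)/(1 − 0.0100) − 1 = 7.4242%
Peru: (1 + 0.0890)/(1 + 0.0188) − 1 = 6.8905%
Differential = 7.4242% − 6.8905% = 0.5338% → 0.53%.

0.53%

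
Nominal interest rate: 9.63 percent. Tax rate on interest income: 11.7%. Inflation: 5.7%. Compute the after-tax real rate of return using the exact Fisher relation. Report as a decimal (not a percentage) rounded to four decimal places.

0.0265

After-tax nominal return = 9.63% × (1 − 0.117) = 8.50329%.
1 + r = 1.0850329 / 1.05700 = 1.026521
After-tax real rate = 1.026521 − 1 → 0.0265.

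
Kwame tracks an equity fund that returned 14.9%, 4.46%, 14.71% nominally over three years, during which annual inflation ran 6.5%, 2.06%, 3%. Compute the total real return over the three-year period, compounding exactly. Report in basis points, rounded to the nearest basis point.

Compound the nominal returns: 1.1490 × 1.0446 × 1.1471 = 1.376801.
Compound inflation: 1.0650 × 1.0206 × 1.0300 = 1.119547.
Deflate: 1.376801 / 1.119547 = 1.229784.
Total real return = 1.229784 − 1 → 2298 basis points.

2298 basis points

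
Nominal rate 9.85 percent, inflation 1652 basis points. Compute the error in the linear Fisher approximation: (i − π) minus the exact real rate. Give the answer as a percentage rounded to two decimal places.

-0.95%

Approximate: r ≈ 9.850% − 16.520% = -6.6700%
Exact: (1 + 0.0985)/(1 + 0.1652) − 1 = -5.7243%
Error = -6.6700% − (-5.7243%) = -0.9457% → -0.95%.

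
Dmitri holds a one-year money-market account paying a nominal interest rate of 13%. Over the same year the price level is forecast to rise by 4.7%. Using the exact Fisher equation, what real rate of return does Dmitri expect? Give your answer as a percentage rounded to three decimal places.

By the Fisher equation, 1 + r = (1 + i)/(1 + π).
1 + r = 1.13000 / 1.04700 = 1.079274
r = 1.079274 − 1 = 7.9274%, i.e. 7.927%.

7.927%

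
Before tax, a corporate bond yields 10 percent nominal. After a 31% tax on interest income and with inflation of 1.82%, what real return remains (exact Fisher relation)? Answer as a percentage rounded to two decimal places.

4.99%

After-tax nominal return = 10% × (1 − 0.31) = 6.9000%.
1 + r = 1.06900 / 1.01820 = 1.049892
After-tax real rate = 1.049892 − 1 → 4.99%.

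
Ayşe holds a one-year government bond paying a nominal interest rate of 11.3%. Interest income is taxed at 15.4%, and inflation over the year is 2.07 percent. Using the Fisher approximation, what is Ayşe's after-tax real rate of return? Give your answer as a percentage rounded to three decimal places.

7.490%

After-tax nominal return = 11.3% × (1 − 0.154) = 9.5598%.
r ≈ 9.5598% − 2.07% → 7.490%.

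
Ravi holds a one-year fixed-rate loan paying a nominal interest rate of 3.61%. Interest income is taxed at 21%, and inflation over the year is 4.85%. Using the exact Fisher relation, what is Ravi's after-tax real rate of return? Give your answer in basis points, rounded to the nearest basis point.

After-tax nominal return = 3.61% × (1 − 0.21) = 2.8519%.
1 + r = 1.028519 / 1.04850 = 0.980943
After-tax real rate = 0.980943 − 1 → -191 basis points.

-191 basis points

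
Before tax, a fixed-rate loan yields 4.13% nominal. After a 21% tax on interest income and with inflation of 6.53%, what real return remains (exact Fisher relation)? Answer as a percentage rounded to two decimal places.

-3.07%

After-tax nominal return = 4.13% × (1 − 0.21) = 3.2627%.
1 + r = 1.032627 / 1.06530 = 0.969330
After-tax real rate = 0.969330 − 1 → -3.07%.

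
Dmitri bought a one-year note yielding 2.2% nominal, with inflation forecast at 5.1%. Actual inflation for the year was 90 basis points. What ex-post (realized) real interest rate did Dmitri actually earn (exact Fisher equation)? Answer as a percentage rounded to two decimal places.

Ex-post: (1 + 0.0220)/(1 + 0.0090) − 1 = 1.2884%
So the realized real rate is 1.29%.

1.29%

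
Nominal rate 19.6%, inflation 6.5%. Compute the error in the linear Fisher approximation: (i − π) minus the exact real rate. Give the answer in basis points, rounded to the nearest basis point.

80 basis points

Approximate: r ≈ 19.600% − 6.500% = 13.1000%
Exact: (1 + 0.1960)/(1 + 0.0650) − 1 = 12.3005%
Error = 13.1000% − 12.3005% = 0.7995% → 80 basis points.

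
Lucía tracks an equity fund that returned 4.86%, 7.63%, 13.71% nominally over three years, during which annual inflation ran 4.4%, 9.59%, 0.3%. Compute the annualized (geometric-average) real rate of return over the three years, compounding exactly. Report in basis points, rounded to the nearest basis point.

380 basis points

Nominal growth factor = 1.0486 × 1.0763 × 1.1371 = 1.28334036
Price-level growth factor = 1.0440 × 1.0959 × 1.0030 = 1.14755196
Real growth factor = 1.28334036 / 1.14755196 = 1.11832876
Annualized real rate = 1.11832876^(1/3) − 1 = 3.7982% → 380 basis points.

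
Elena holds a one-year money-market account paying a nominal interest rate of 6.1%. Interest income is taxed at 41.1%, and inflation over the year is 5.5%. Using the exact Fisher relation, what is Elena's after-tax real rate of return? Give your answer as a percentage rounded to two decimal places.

After-tax nominal return = 6.1% × (1 − 0.411) = 3.5929%.
1 + r = 1.035929 / 1.05500 = 0.981923
After-tax real rate = 0.981923 − 1 → -1.81%.

-1.81%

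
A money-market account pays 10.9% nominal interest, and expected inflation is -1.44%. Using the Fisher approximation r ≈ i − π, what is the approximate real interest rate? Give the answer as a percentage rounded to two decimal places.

12.34%

r ≈ i − π = 10.9% − (-1.44%) = 12.34%.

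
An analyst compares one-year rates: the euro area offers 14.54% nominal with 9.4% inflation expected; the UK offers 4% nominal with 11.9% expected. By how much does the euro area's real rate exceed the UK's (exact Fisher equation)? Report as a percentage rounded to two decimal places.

11.76%

The euro area: (1 + 0.1454)/(1 + 0.0940) − 1 = 4.6984%
The UK: (1 + 0.0400)/(1 + 0.1190) − 1 = -7.0599%
Differential = 4.6984% − (-7.0599%) = 11.7582% → 11.76%.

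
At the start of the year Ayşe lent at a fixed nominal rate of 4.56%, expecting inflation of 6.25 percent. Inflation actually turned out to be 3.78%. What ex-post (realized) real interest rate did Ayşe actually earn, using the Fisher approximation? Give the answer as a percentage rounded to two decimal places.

0.78%

Ex-post: 4.56% − 3.78% = 0.780%
So the realized real rate is 0.78%.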